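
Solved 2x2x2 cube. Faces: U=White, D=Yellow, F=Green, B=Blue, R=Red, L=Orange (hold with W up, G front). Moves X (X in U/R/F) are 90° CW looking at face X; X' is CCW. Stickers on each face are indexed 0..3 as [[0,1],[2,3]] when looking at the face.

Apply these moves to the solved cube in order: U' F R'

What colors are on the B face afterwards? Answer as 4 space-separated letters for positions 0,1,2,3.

After move 1 (U'): U=WWWW F=OOGG R=GGRR B=RRBB L=BBOO
After move 2 (F): F=GOGO U=WWOB R=WGWR D=RGYY L=BYOY
After move 3 (R'): R=GRWW U=WBOR F=GWGB D=ROYO B=YRGB
Query: B face = YRGB

Answer: Y R G B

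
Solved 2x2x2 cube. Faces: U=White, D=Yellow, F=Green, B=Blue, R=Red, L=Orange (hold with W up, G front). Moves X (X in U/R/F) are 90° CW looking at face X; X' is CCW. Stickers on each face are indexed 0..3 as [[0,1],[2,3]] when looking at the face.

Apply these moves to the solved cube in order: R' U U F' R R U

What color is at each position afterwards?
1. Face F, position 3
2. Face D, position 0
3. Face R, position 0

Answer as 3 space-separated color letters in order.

After move 1 (R'): R=RRRR U=WBWB F=GWGW D=YGYG B=YBYB
After move 2 (U): U=WWBB F=RRGW R=YBRR B=OOYB L=GWOO
After move 3 (U): U=BWBW F=YBGW R=OORR B=GWYB L=RROO
After move 4 (F'): F=BWYG U=BWOR R=GOYR D=ROYG L=RWOB
After move 5 (R): R=YGRO U=BWOG F=BOYG D=RYYG B=RWWB
After move 6 (R): R=RYOG U=BOOG F=BYYG D=RWYR B=GWWB
After move 7 (U): U=OBGO F=RYYG R=GWOG B=RWWB L=BYOB
Query 1: F[3] = G
Query 2: D[0] = R
Query 3: R[0] = G

Answer: G R G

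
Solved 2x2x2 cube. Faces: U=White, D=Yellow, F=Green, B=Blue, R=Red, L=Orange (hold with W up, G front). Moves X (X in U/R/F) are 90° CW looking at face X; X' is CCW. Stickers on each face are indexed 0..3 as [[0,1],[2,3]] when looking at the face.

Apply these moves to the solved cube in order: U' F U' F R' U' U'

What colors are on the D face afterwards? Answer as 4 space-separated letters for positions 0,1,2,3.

After move 1 (U'): U=WWWW F=OOGG R=GGRR B=RRBB L=BBOO
After move 2 (F): F=GOGO U=WWOB R=WGWR D=RGYY L=BYOY
After move 3 (U'): U=WBWO F=BYGO R=GOWR B=WGBB L=RROY
After move 4 (F): F=GBOY U=WBYR R=WOOR D=WGYY L=RROG
After move 5 (R'): R=ORWO U=WBYW F=GBOR D=WBYY B=YGGB
After move 6 (U'): U=BWWY F=RROR R=GBWO B=ORGB L=YGOG
After move 7 (U'): U=WYBW F=YGOR R=RRWO B=GBGB L=OROG
Query: D face = WBYY

Answer: W B Y Y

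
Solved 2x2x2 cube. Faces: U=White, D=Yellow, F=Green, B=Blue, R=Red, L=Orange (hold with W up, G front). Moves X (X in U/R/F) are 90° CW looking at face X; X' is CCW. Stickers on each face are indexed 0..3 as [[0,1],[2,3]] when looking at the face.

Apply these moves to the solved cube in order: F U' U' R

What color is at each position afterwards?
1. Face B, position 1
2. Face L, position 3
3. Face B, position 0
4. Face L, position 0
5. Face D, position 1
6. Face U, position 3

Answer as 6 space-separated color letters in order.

Answer: G Y W W B G

Derivation:
After move 1 (F): F=GGGG U=WWOO R=WRWR D=RRYY L=OYOY
After move 2 (U'): U=WOWO F=OYGG R=GGWR B=WRBB L=BBOY
After move 3 (U'): U=OOWW F=BBGG R=OYWR B=GGBB L=WROY
After move 4 (R): R=WORY U=OBWG F=BRGY D=RBYG B=WGOB
Query 1: B[1] = G
Query 2: L[3] = Y
Query 3: B[0] = W
Query 4: L[0] = W
Query 5: D[1] = B
Query 6: U[3] = G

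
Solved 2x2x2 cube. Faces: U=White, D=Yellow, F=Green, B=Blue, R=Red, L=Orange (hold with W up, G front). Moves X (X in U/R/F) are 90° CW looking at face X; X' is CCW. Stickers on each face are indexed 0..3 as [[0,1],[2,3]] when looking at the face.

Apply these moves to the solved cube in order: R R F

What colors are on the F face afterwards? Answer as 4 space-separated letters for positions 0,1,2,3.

After move 1 (R): R=RRRR U=WGWG F=GYGY D=YBYB B=WBWB
After move 2 (R): R=RRRR U=WYWY F=GBGB D=YWYW B=GBGB
After move 3 (F): F=GGBB U=WYOO R=WRYR D=RRYW L=OYOW
Query: F face = GGBB

Answer: G G B B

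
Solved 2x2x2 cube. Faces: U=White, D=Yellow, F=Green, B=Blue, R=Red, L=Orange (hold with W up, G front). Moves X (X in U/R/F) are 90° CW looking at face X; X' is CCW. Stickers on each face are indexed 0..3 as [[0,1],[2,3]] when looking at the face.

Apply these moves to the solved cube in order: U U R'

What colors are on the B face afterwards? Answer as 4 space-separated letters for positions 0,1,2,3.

After move 1 (U): U=WWWW F=RRGG R=BBRR B=OOBB L=GGOO
After move 2 (U): U=WWWW F=BBGG R=OORR B=GGBB L=RROO
After move 3 (R'): R=OROR U=WBWG F=BWGW D=YBYG B=YGYB
Query: B face = YGYB

Answer: Y G Y B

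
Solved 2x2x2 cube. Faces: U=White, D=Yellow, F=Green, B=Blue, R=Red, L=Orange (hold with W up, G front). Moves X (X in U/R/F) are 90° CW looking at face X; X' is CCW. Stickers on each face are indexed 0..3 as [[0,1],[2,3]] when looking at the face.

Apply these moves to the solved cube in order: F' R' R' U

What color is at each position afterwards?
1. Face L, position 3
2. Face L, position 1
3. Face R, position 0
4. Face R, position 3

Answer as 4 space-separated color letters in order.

After move 1 (F'): F=GGGG U=WWRR R=YRYR D=OOYY L=OWOW
After move 2 (R'): R=RRYY U=WBRB F=GWGR D=OGYG B=YBOB
After move 3 (R'): R=RYRY U=WORY F=GBGB D=OWYR B=GBGB
After move 4 (U): U=RWYO F=RYGB R=GBRY B=OWGB L=GBOW
Query 1: L[3] = W
Query 2: L[1] = B
Query 3: R[0] = G
Query 4: R[3] = Y

Answer: W B G Y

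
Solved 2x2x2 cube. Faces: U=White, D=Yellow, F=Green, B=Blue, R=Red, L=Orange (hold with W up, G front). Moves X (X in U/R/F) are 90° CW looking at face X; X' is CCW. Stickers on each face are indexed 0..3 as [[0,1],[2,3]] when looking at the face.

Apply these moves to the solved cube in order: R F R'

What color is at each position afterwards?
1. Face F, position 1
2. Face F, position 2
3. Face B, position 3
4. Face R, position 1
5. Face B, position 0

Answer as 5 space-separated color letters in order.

Answer: G Y B R B

Derivation:
After move 1 (R): R=RRRR U=WGWG F=GYGY D=YBYB B=WBWB
After move 2 (F): F=GGYY U=WGOO R=WRGR D=RRYB L=OYOB
After move 3 (R'): R=RRWG U=WWOW F=GGYO D=RGYY B=BBRB
Query 1: F[1] = G
Query 2: F[2] = Y
Query 3: B[3] = B
Query 4: R[1] = R
Query 5: B[0] = B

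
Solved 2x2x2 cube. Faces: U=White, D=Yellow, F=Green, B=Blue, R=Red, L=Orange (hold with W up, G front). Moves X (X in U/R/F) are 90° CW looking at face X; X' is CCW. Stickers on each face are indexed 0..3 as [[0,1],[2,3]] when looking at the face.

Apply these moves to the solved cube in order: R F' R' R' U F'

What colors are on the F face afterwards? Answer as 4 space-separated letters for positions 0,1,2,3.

Answer: Y W R G

Derivation:
After move 1 (R): R=RRRR U=WGWG F=GYGY D=YBYB B=WBWB
After move 2 (F'): F=YYGG U=WGRR R=BRYR D=OOYB L=OGOW
After move 3 (R'): R=RRBY U=WWRW F=YGGR D=OYYG B=BBOB
After move 4 (R'): R=RYRB U=WORB F=YWGW D=OGYR B=GBYB
After move 5 (U): U=RWBO F=RYGW R=GBRB B=OGYB L=YWOW
After move 6 (F'): F=YWRG U=RWGR R=GBOB D=WWYR L=YOOB
Query: F face = YWRG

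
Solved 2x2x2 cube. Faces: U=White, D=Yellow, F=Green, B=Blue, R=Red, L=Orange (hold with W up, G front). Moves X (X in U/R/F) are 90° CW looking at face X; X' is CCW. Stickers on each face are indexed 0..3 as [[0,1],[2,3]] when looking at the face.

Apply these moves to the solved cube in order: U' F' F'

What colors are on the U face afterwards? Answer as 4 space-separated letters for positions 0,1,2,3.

After move 1 (U'): U=WWWW F=OOGG R=GGRR B=RRBB L=BBOO
After move 2 (F'): F=OGOG U=WWGR R=YGYR D=BOYY L=BWOW
After move 3 (F'): F=GGOO U=WWYY R=OGBR D=WWYY L=BROG
Query: U face = WWYY

Answer: W W Y Y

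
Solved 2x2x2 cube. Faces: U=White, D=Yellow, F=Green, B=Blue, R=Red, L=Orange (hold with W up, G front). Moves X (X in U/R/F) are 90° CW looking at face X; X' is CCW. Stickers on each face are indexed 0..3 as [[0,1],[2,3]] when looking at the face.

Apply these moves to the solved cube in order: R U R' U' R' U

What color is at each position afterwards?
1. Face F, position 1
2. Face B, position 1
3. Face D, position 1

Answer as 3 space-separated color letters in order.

Answer: R O Y

Derivation:
After move 1 (R): R=RRRR U=WGWG F=GYGY D=YBYB B=WBWB
After move 2 (U): U=WWGG F=RRGY R=WBRR B=OOWB L=GYOO
After move 3 (R'): R=BRWR U=WWGO F=RWGG D=YRYY B=BOBB
After move 4 (U'): U=WOWG F=GYGG R=RWWR B=BRBB L=BOOO
After move 5 (R'): R=WRRW U=WBWB F=GOGG D=YYYG B=YRRB
After move 6 (U): U=WWBB F=WRGG R=YRRW B=BORB L=GOOO
Query 1: F[1] = R
Query 2: B[1] = O
Query 3: D[1] = Y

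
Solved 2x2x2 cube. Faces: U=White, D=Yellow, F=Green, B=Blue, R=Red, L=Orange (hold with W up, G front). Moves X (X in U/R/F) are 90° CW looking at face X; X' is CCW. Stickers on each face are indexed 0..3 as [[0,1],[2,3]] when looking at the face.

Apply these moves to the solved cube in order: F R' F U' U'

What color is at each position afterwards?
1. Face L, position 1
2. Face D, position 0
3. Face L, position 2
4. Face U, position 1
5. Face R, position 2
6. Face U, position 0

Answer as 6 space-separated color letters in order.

After move 1 (F): F=GGGG U=WWOO R=WRWR D=RRYY L=OYOY
After move 2 (R'): R=RRWW U=WBOB F=GWGO D=RGYG B=YBRB
After move 3 (F): F=GGOW U=WBYY R=ORBW D=WRYG L=OROG
After move 4 (U'): U=BYWY F=OROW R=GGBW B=ORRB L=YBOG
After move 5 (U'): U=YYBW F=YBOW R=ORBW B=GGRB L=OROG
Query 1: L[1] = R
Query 2: D[0] = W
Query 3: L[2] = O
Query 4: U[1] = Y
Query 5: R[2] = B
Query 6: U[0] = Y

Answer: R W O Y B Y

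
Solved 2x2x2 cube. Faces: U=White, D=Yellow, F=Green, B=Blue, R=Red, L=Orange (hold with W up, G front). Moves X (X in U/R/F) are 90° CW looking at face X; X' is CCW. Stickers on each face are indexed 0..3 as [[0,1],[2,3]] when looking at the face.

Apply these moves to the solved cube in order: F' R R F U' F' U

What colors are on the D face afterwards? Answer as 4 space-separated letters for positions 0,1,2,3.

After move 1 (F'): F=GGGG U=WWRR R=YRYR D=OOYY L=OWOW
After move 2 (R): R=YYRR U=WGRG F=GOGY D=OBYB B=RBWB
After move 3 (R): R=RYRY U=WORY F=GBGB D=OWYR B=GBGB
After move 4 (F): F=GGBB U=WOWW R=RYYY D=RRYR L=OOOW
After move 5 (U'): U=OWWW F=OOBB R=GGYY B=RYGB L=GBOW
After move 6 (F'): F=OBOB U=OWGY R=RGRY D=BWYR L=GWOW
After move 7 (U): U=GOYW F=RGOB R=RYRY B=GWGB L=OBOW
Query: D face = BWYR

Answer: B W Y R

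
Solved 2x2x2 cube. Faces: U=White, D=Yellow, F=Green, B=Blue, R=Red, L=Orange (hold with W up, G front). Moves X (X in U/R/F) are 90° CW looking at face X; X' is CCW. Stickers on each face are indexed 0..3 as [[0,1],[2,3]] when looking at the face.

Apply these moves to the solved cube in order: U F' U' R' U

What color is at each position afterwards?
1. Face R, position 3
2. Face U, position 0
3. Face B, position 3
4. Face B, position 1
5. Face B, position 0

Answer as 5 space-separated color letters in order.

Answer: Y W B O O

Derivation:
After move 1 (U): U=WWWW F=RRGG R=BBRR B=OOBB L=GGOO
After move 2 (F'): F=RGRG U=WWBR R=YBYR D=GOYY L=GWOW
After move 3 (U'): U=WRWB F=GWRG R=RGYR B=YBBB L=OOOW
After move 4 (R'): R=GRRY U=WBWY F=GRRB D=GWYG B=YBOB
After move 5 (U): U=WWYB F=GRRB R=YBRY B=OOOB L=GROW
Query 1: R[3] = Y
Query 2: U[0] = W
Query 3: B[3] = B
Query 4: B[1] = O
Query 5: B[0] = O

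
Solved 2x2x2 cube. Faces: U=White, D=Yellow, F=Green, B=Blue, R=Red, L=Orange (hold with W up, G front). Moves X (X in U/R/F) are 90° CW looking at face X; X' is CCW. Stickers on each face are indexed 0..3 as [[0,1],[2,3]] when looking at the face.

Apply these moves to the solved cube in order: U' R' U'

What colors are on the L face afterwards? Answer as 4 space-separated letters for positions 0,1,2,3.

Answer: Y R O O

Derivation:
After move 1 (U'): U=WWWW F=OOGG R=GGRR B=RRBB L=BBOO
After move 2 (R'): R=GRGR U=WBWR F=OWGW D=YOYG B=YRYB
After move 3 (U'): U=BRWW F=BBGW R=OWGR B=GRYB L=YROO
Query: L face = YROO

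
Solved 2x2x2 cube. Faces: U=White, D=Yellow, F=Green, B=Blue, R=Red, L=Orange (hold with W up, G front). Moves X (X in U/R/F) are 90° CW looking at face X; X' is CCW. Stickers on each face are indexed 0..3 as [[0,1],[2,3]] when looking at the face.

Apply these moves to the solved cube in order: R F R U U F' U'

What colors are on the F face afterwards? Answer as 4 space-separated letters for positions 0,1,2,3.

Answer: G W O Y

Derivation:
After move 1 (R): R=RRRR U=WGWG F=GYGY D=YBYB B=WBWB
After move 2 (F): F=GGYY U=WGOO R=WRGR D=RRYB L=OYOB
After move 3 (R): R=GWRR U=WGOY F=GRYB D=RWYW B=OBGB
After move 4 (U): U=OWYG F=GWYB R=OBRR B=OYGB L=GROB
After move 5 (U): U=YOGW F=OBYB R=OYRR B=GRGB L=GWOB
After move 6 (F'): F=BBOY U=YOOR R=WYRR D=WBYW L=GWOG
After move 7 (U'): U=ORYO F=GWOY R=BBRR B=WYGB L=GROG
Query: F face = GWOY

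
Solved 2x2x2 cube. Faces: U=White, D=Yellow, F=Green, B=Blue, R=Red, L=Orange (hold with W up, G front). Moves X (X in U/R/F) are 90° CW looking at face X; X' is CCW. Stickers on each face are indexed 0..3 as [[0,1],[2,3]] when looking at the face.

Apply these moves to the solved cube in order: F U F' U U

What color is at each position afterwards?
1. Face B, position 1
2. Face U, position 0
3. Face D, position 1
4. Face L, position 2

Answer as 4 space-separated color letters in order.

After move 1 (F): F=GGGG U=WWOO R=WRWR D=RRYY L=OYOY
After move 2 (U): U=OWOW F=WRGG R=BBWR B=OYBB L=GGOY
After move 3 (F'): F=RGWG U=OWBW R=RBRR D=GYYY L=GWOO
After move 4 (U): U=BOWW F=RBWG R=OYRR B=GWBB L=RGOO
After move 5 (U): U=WBWO F=OYWG R=GWRR B=RGBB L=RBOO
Query 1: B[1] = G
Query 2: U[0] = W
Query 3: D[1] = Y
Query 4: L[2] = O

Answer: G W Y O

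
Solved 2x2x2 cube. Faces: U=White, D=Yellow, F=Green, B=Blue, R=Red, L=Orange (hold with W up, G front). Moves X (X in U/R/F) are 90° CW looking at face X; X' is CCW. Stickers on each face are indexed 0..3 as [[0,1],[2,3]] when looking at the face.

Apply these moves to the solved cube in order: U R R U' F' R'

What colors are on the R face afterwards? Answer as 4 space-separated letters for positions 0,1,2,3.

Answer: B B W Y

Derivation:
After move 1 (U): U=WWWW F=RRGG R=BBRR B=OOBB L=GGOO
After move 2 (R): R=RBRB U=WRWG F=RYGY D=YBYO B=WOWB
After move 3 (R): R=RRBB U=WYWY F=RBGO D=YWYW B=GORB
After move 4 (U'): U=YYWW F=GGGO R=RBBB B=RRRB L=GOOO
After move 5 (F'): F=GOGG U=YYRB R=WBYB D=OOYW L=GWOW
After move 6 (R'): R=BBWY U=YRRR F=GYGB D=OOYG B=WROB
Query: R face = BBWY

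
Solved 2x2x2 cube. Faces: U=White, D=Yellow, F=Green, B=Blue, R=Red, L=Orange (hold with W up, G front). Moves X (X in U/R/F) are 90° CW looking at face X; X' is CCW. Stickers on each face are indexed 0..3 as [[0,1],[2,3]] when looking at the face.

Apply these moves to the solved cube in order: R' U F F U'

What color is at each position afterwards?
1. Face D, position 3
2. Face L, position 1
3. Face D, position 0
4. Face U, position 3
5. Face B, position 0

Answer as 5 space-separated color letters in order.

Answer: G O B G O

Derivation:
After move 1 (R'): R=RRRR U=WBWB F=GWGW D=YGYG B=YBYB
After move 2 (U): U=WWBB F=RRGW R=YBRR B=OOYB L=GWOO
After move 3 (F): F=GRWR U=WWOW R=BBBR D=RYYG L=GYOG
After move 4 (F): F=WGRR U=WWGY R=OBWR D=BBYG L=GROY
After move 5 (U'): U=WYWG F=GRRR R=WGWR B=OBYB L=OOOY
Query 1: D[3] = G
Query 2: L[1] = O
Query 3: D[0] = B
Query 4: U[3] = G
Query 5: B[0] = O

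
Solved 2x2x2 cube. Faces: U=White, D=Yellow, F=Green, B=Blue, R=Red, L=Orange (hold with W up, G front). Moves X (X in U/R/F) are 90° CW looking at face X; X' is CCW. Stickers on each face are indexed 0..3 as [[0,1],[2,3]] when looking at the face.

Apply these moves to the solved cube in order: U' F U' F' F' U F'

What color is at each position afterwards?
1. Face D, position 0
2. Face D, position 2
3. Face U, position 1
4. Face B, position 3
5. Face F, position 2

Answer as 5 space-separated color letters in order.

Answer: G Y W B Y

Derivation:
After move 1 (U'): U=WWWW F=OOGG R=GGRR B=RRBB L=BBOO
After move 2 (F): F=GOGO U=WWOB R=WGWR D=RGYY L=BYOY
After move 3 (U'): U=WBWO F=BYGO R=GOWR B=WGBB L=RROY
After move 4 (F'): F=YOBG U=WBGW R=GORR D=RYYY L=ROOW
After move 5 (F'): F=OGYB U=WBGR R=YORR D=OWYY L=RWOG
After move 6 (U): U=GWRB F=YOYB R=WGRR B=RWBB L=OGOG
After move 7 (F'): F=OBYY U=GWWR R=WGOR D=GGYY L=OBOR
Query 1: D[0] = G
Query 2: D[2] = Y
Query 3: U[1] = W
Query 4: B[3] = B
Query 5: F[2] = Y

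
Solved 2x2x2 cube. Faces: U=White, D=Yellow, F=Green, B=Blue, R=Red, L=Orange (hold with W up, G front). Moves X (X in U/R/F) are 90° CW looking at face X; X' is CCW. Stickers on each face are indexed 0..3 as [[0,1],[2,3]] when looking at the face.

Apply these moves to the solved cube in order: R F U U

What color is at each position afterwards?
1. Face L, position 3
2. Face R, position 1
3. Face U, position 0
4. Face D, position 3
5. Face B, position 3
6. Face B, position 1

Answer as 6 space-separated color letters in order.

After move 1 (R): R=RRRR U=WGWG F=GYGY D=YBYB B=WBWB
After move 2 (F): F=GGYY U=WGOO R=WRGR D=RRYB L=OYOB
After move 3 (U): U=OWOG F=WRYY R=WBGR B=OYWB L=GGOB
After move 4 (U): U=OOGW F=WBYY R=OYGR B=GGWB L=WROB
Query 1: L[3] = B
Query 2: R[1] = Y
Query 3: U[0] = O
Query 4: D[3] = B
Query 5: B[3] = B
Query 6: B[1] = G

Answer: B Y O B B G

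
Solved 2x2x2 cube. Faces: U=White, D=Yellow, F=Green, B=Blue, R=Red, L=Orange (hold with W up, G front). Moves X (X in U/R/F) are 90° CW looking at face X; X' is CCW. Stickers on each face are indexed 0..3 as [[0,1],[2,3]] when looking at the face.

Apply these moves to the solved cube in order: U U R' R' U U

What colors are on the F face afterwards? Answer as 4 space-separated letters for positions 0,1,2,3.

Answer: G G G G

Derivation:
After move 1 (U): U=WWWW F=RRGG R=BBRR B=OOBB L=GGOO
After move 2 (U): U=WWWW F=BBGG R=OORR B=GGBB L=RROO
After move 3 (R'): R=OROR U=WBWG F=BWGW D=YBYG B=YGYB
After move 4 (R'): R=RROO U=WYWY F=BBGG D=YWYW B=GGBB
After move 5 (U): U=WWYY F=RRGG R=GGOO B=RRBB L=BBOO
After move 6 (U): U=YWYW F=GGGG R=RROO B=BBBB L=RROO
Query: F face = GGGG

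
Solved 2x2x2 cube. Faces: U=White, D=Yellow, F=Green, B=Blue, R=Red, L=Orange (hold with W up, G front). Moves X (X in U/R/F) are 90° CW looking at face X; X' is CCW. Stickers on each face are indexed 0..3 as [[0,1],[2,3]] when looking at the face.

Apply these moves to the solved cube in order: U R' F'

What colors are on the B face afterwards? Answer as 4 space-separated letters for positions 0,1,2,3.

After move 1 (U): U=WWWW F=RRGG R=BBRR B=OOBB L=GGOO
After move 2 (R'): R=BRBR U=WBWO F=RWGW D=YRYG B=YOYB
After move 3 (F'): F=WWRG U=WBBB R=RRYR D=GOYG L=GOOW
Query: B face = YOYB

Answer: Y O Y B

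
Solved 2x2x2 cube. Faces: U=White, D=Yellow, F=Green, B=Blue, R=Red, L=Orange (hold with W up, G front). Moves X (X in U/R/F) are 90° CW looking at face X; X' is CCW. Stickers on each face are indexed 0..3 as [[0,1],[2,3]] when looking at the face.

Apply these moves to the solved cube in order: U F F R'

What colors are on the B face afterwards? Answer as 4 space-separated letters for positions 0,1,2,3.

After move 1 (U): U=WWWW F=RRGG R=BBRR B=OOBB L=GGOO
After move 2 (F): F=GRGR U=WWOG R=WBWR D=RBYY L=GYOY
After move 3 (F): F=GGRR U=WWYY R=OBGR D=WWYY L=GROB
After move 4 (R'): R=BROG U=WBYO F=GWRY D=WGYR B=YOWB
Query: B face = YOWB

Answer: Y O W B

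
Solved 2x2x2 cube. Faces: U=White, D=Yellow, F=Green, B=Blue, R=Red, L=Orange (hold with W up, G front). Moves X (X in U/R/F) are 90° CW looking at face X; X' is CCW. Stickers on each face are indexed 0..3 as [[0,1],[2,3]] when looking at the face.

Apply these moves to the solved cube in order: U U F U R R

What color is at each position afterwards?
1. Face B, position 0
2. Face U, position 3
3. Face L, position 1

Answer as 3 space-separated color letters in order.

Answer: B Y B

Derivation:
After move 1 (U): U=WWWW F=RRGG R=BBRR B=OOBB L=GGOO
After move 2 (U): U=WWWW F=BBGG R=OORR B=GGBB L=RROO
After move 3 (F): F=GBGB U=WWOR R=WOWR D=ROYY L=RYOY
After move 4 (U): U=OWRW F=WOGB R=GGWR B=RYBB L=GBOY
After move 5 (R): R=WGRG U=OORB F=WOGY D=RBYR B=WYWB
After move 6 (R): R=RWGG U=OORY F=WBGR D=RWYW B=BYOB
Query 1: B[0] = B
Query 2: U[3] = Y
Query 3: L[1] = B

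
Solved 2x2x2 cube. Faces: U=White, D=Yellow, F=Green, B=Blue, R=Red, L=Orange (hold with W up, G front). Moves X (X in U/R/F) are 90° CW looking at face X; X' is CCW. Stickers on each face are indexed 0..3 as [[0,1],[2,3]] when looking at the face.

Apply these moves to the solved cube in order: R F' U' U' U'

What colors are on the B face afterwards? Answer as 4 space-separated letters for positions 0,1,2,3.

After move 1 (R): R=RRRR U=WGWG F=GYGY D=YBYB B=WBWB
After move 2 (F'): F=YYGG U=WGRR R=BRYR D=OOYB L=OGOW
After move 3 (U'): U=GRWR F=OGGG R=YYYR B=BRWB L=WBOW
After move 4 (U'): U=RRGW F=WBGG R=OGYR B=YYWB L=BROW
After move 5 (U'): U=RWRG F=BRGG R=WBYR B=OGWB L=YYOW
Query: B face = OGWB

Answer: O G W B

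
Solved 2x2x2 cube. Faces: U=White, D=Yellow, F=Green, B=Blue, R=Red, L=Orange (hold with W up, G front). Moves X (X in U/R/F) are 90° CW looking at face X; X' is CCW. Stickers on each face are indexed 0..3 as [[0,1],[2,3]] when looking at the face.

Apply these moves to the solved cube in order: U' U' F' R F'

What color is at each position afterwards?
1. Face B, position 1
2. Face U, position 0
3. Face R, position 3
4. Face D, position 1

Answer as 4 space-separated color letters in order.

After move 1 (U'): U=WWWW F=OOGG R=GGRR B=RRBB L=BBOO
After move 2 (U'): U=WWWW F=BBGG R=OORR B=GGBB L=RROO
After move 3 (F'): F=BGBG U=WWOR R=YOYR D=ROYY L=RWOW
After move 4 (R): R=YYRO U=WGOG F=BOBY D=RBYG B=RGWB
After move 5 (F'): F=OYBB U=WGYR R=BYRO D=WWYG L=RGOO
Query 1: B[1] = G
Query 2: U[0] = W
Query 3: R[3] = O
Query 4: D[1] = W

Answer: G W O W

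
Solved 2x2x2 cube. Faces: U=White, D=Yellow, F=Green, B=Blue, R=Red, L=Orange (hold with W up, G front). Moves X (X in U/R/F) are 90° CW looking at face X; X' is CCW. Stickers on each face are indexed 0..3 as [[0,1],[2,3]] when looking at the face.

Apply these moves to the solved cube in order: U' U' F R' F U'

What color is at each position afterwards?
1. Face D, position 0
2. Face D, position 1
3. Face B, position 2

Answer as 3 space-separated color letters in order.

Answer: W O O

Derivation:
After move 1 (U'): U=WWWW F=OOGG R=GGRR B=RRBB L=BBOO
After move 2 (U'): U=WWWW F=BBGG R=OORR B=GGBB L=RROO
After move 3 (F): F=GBGB U=WWOR R=WOWR D=ROYY L=RYOY
After move 4 (R'): R=ORWW U=WBOG F=GWGR D=RBYB B=YGOB
After move 5 (F): F=GGRW U=WBYY R=ORGW D=WOYB L=RROB
After move 6 (U'): U=BYWY F=RRRW R=GGGW B=OROB L=YGOB
Query 1: D[0] = W
Query 2: D[1] = O
Query 3: B[2] = O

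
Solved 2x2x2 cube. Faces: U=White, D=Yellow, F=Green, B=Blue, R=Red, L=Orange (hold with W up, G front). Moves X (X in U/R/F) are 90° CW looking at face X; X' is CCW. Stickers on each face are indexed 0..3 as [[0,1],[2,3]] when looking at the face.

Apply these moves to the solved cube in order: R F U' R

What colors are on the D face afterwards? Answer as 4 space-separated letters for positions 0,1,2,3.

Answer: R W Y W

Derivation:
After move 1 (R): R=RRRR U=WGWG F=GYGY D=YBYB B=WBWB
After move 2 (F): F=GGYY U=WGOO R=WRGR D=RRYB L=OYOB
After move 3 (U'): U=GOWO F=OYYY R=GGGR B=WRWB L=WBOB
After move 4 (R): R=GGRG U=GYWY F=ORYB D=RWYW B=OROB
Query: D face = RWYW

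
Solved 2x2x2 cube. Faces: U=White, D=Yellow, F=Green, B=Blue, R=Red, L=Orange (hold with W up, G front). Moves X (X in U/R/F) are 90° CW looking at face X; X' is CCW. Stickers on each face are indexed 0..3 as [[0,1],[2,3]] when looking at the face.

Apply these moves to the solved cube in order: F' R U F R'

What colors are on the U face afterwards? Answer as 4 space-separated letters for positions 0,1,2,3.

Answer: R W W O

Derivation:
After move 1 (F'): F=GGGG U=WWRR R=YRYR D=OOYY L=OWOW
After move 2 (R): R=YYRR U=WGRG F=GOGY D=OBYB B=RBWB
After move 3 (U): U=RWGG F=YYGY R=RBRR B=OWWB L=GOOW
After move 4 (F): F=GYYY U=RWWO R=GBGR D=RRYB L=GOOB
After move 5 (R'): R=BRGG U=RWWO F=GWYO D=RYYY B=BWRB
Query: U face = RWWO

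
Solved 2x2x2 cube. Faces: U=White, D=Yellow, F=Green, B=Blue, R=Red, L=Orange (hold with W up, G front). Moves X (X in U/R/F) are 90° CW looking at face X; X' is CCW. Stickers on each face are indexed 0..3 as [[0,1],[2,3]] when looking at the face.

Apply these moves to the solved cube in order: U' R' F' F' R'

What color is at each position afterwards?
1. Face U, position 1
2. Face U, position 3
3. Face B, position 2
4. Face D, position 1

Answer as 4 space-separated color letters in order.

After move 1 (U'): U=WWWW F=OOGG R=GGRR B=RRBB L=BBOO
After move 2 (R'): R=GRGR U=WBWR F=OWGW D=YOYG B=YRYB
After move 3 (F'): F=WWOG U=WBGG R=ORYR D=BOYG L=BROW
After move 4 (F'): F=WGWO U=WBOY R=ORBR D=RWYG L=BGOG
After move 5 (R'): R=RROB U=WYOY F=WBWY D=RGYO B=GRWB
Query 1: U[1] = Y
Query 2: U[3] = Y
Query 3: B[2] = W
Query 4: D[1] = G

Answer: Y Y W G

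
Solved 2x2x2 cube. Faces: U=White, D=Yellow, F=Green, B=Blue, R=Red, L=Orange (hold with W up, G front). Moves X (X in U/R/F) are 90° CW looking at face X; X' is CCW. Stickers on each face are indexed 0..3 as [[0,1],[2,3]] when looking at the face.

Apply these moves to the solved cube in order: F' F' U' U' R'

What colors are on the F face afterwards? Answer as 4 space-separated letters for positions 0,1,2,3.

After move 1 (F'): F=GGGG U=WWRR R=YRYR D=OOYY L=OWOW
After move 2 (F'): F=GGGG U=WWYY R=OROR D=WWYY L=OROR
After move 3 (U'): U=WYWY F=ORGG R=GGOR B=ORBB L=BBOR
After move 4 (U'): U=YYWW F=BBGG R=OROR B=GGBB L=OROR
After move 5 (R'): R=RROO U=YBWG F=BYGW D=WBYG B=YGWB
Query: F face = BYGW

Answer: B Y G W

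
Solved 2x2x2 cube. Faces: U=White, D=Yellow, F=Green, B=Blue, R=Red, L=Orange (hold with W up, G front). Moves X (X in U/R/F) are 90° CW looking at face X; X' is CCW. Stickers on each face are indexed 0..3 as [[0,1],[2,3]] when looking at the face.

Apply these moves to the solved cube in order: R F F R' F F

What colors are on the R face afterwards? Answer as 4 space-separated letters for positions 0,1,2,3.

Answer: R R R O

Derivation:
After move 1 (R): R=RRRR U=WGWG F=GYGY D=YBYB B=WBWB
After move 2 (F): F=GGYY U=WGOO R=WRGR D=RRYB L=OYOB
After move 3 (F): F=YGYG U=WGBY R=OROR D=GWYB L=OROR
After move 4 (R'): R=RROO U=WWBW F=YGYY D=GGYG B=BBWB
After move 5 (F): F=YYYG U=WWRR R=BRWO D=ORYG L=OGOG
After move 6 (F): F=YYGY U=WWGG R=RRRO D=WBYG L=OOOR
Query: R face = RRRO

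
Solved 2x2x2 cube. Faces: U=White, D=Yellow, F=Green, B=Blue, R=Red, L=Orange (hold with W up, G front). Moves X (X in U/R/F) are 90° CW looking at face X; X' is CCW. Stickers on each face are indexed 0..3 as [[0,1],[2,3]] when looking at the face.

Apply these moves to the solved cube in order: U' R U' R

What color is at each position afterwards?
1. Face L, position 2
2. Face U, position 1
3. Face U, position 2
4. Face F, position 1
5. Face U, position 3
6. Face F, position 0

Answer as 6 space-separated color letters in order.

After move 1 (U'): U=WWWW F=OOGG R=GGRR B=RRBB L=BBOO
After move 2 (R): R=RGRG U=WOWG F=OYGY D=YBYR B=WRWB
After move 3 (U'): U=OGWW F=BBGY R=OYRG B=RGWB L=WROO
After move 4 (R): R=ROGY U=OBWY F=BBGR D=YWYR B=WGGB
Query 1: L[2] = O
Query 2: U[1] = B
Query 3: U[2] = W
Query 4: F[1] = B
Query 5: U[3] = Y
Query 6: F[0] = B

Answer: O B W B Y B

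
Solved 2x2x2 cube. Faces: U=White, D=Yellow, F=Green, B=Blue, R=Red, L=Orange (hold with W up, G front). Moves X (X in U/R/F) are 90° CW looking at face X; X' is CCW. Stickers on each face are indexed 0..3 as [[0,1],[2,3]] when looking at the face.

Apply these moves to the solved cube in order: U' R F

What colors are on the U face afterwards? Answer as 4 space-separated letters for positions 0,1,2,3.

Answer: W O O B

Derivation:
After move 1 (U'): U=WWWW F=OOGG R=GGRR B=RRBB L=BBOO
After move 2 (R): R=RGRG U=WOWG F=OYGY D=YBYR B=WRWB
After move 3 (F): F=GOYY U=WOOB R=WGGG D=RRYR L=BYOB
Query: U face = WOOB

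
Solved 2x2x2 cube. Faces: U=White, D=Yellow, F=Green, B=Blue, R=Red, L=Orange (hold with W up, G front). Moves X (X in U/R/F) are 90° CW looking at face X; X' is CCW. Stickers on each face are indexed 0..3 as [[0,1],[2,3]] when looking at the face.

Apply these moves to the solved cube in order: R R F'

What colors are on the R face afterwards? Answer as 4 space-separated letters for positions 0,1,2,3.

Answer: W R Y R

Derivation:
After move 1 (R): R=RRRR U=WGWG F=GYGY D=YBYB B=WBWB
After move 2 (R): R=RRRR U=WYWY F=GBGB D=YWYW B=GBGB
After move 3 (F'): F=BBGG U=WYRR R=WRYR D=OOYW L=OYOW
Query: R face = WRYR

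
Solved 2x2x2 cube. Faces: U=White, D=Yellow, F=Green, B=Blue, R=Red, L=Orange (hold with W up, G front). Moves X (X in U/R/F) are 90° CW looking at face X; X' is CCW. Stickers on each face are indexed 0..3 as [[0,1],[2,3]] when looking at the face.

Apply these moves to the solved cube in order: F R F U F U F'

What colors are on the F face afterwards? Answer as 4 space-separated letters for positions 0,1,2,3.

Answer: B W Y R

Derivation:
After move 1 (F): F=GGGG U=WWOO R=WRWR D=RRYY L=OYOY
After move 2 (R): R=WWRR U=WGOG F=GRGY D=RBYB B=OBWB
After move 3 (F): F=GGYR U=WGYY R=OWGR D=RWYB L=OROB
After move 4 (U): U=YWYG F=OWYR R=OBGR B=ORWB L=GGOB
After move 5 (F): F=YORW U=YWBG R=YBGR D=GOYB L=GROW
After move 6 (U): U=BYGW F=YBRW R=ORGR B=GRWB L=YOOW
After move 7 (F'): F=BWYR U=BYOG R=ORGR D=OWYB L=YWOG
Query: F face = BWYR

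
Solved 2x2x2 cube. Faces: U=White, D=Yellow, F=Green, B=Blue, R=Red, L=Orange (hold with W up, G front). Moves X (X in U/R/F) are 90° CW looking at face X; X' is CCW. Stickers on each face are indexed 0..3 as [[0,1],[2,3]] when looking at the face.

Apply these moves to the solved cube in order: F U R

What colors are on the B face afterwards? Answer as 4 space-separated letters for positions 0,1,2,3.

Answer: W Y W B

Derivation:
After move 1 (F): F=GGGG U=WWOO R=WRWR D=RRYY L=OYOY
After move 2 (U): U=OWOW F=WRGG R=BBWR B=OYBB L=GGOY
After move 3 (R): R=WBRB U=OROG F=WRGY D=RBYO B=WYWB
Query: B face = WYWB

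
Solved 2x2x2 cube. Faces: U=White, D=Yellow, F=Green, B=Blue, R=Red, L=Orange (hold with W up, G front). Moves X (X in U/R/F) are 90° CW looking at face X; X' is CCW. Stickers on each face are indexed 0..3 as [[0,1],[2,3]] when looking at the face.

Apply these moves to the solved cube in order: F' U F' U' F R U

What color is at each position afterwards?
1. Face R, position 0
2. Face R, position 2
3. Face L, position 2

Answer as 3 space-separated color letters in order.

After move 1 (F'): F=GGGG U=WWRR R=YRYR D=OOYY L=OWOW
After move 2 (U): U=RWRW F=YRGG R=BBYR B=OWBB L=GGOW
After move 3 (F'): F=RGYG U=RWBY R=OBOR D=GWYY L=GWOR
After move 4 (U'): U=WYRB F=GWYG R=RGOR B=OBBB L=OWOR
After move 5 (F): F=YGGW U=WYRW R=RGBR D=ORYY L=OGOW
After move 6 (R): R=BRRG U=WGRW F=YRGY D=OBYO B=WBYB
After move 7 (U): U=RWWG F=BRGY R=WBRG B=OGYB L=YROW
Query 1: R[0] = W
Query 2: R[2] = R
Query 3: L[2] = O

Answer: W R O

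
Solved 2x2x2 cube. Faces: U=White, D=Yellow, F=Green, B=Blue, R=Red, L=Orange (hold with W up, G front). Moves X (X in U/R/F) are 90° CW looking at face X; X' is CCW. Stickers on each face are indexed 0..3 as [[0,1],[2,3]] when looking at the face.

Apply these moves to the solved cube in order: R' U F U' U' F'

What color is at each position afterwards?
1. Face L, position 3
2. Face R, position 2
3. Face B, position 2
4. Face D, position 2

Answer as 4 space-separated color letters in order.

Answer: W R Y Y

Derivation:
After move 1 (R'): R=RRRR U=WBWB F=GWGW D=YGYG B=YBYB
After move 2 (U): U=WWBB F=RRGW R=YBRR B=OOYB L=GWOO
After move 3 (F): F=GRWR U=WWOW R=BBBR D=RYYG L=GYOG
After move 4 (U'): U=WWWO F=GYWR R=GRBR B=BBYB L=OOOG
After move 5 (U'): U=WOWW F=OOWR R=GYBR B=GRYB L=BBOG
After move 6 (F'): F=OROW U=WOGB R=YYRR D=BGYG L=BWOW
Query 1: L[3] = W
Query 2: R[2] = R
Query 3: B[2] = Y
Query 4: D[2] = Y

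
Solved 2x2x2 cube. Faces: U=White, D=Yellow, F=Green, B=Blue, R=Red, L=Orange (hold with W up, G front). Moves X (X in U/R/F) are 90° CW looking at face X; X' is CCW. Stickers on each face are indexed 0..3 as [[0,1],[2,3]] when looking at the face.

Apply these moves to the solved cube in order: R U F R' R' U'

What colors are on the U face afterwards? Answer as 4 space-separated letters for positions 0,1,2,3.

Answer: W B W O

Derivation:
After move 1 (R): R=RRRR U=WGWG F=GYGY D=YBYB B=WBWB
After move 2 (U): U=WWGG F=RRGY R=WBRR B=OOWB L=GYOO
After move 3 (F): F=GRYR U=WWOY R=GBGR D=RWYB L=GYOB
After move 4 (R'): R=BRGG U=WWOO F=GWYY D=RRYR B=BOWB
After move 5 (R'): R=RGBG U=WWOB F=GWYO D=RWYY B=RORB
After move 6 (U'): U=WBWO F=GYYO R=GWBG B=RGRB L=ROOB
Query: U face = WBWO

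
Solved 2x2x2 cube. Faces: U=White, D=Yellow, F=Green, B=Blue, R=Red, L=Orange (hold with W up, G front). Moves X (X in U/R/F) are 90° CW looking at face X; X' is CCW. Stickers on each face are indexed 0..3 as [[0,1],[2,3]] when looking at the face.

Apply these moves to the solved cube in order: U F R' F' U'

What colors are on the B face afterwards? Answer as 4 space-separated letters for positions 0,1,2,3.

Answer: R R B B

Derivation:
After move 1 (U): U=WWWW F=RRGG R=BBRR B=OOBB L=GGOO
After move 2 (F): F=GRGR U=WWOG R=WBWR D=RBYY L=GYOY
After move 3 (R'): R=BRWW U=WBOO F=GWGG D=RRYR B=YOBB
After move 4 (F'): F=WGGG U=WBBW R=RRRW D=YYYR L=GOOO
After move 5 (U'): U=BWWB F=GOGG R=WGRW B=RRBB L=YOOO
Query: B face = RRBB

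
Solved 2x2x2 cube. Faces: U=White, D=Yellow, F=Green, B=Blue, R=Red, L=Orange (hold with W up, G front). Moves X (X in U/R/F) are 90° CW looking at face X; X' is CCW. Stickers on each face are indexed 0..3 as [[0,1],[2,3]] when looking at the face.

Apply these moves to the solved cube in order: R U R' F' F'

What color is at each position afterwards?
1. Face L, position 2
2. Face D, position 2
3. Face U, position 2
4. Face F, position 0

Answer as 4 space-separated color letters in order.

Answer: O Y R G

Derivation:
After move 1 (R): R=RRRR U=WGWG F=GYGY D=YBYB B=WBWB
After move 2 (U): U=WWGG F=RRGY R=WBRR B=OOWB L=GYOO
After move 3 (R'): R=BRWR U=WWGO F=RWGG D=YRYY B=BOBB
After move 4 (F'): F=WGRG U=WWBW R=RRYR D=YOYY L=GOOG
After move 5 (F'): F=GGWR U=WWRY R=ORYR D=OGYY L=GWOB
Query 1: L[2] = O
Query 2: D[2] = Y
Query 3: U[2] = R
Query 4: F[0] = G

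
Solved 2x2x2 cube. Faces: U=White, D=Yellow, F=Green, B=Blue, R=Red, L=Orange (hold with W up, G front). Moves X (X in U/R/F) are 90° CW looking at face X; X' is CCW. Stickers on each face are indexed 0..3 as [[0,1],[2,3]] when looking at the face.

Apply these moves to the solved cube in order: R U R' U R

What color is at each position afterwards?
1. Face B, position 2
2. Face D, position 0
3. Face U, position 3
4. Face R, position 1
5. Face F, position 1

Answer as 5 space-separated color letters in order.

After move 1 (R): R=RRRR U=WGWG F=GYGY D=YBYB B=WBWB
After move 2 (U): U=WWGG F=RRGY R=WBRR B=OOWB L=GYOO
After move 3 (R'): R=BRWR U=WWGO F=RWGG D=YRYY B=BOBB
After move 4 (U): U=GWOW F=BRGG R=BOWR B=GYBB L=RWOO
After move 5 (R): R=WBRO U=GROG F=BRGY D=YBYG B=WYWB
Query 1: B[2] = W
Query 2: D[0] = Y
Query 3: U[3] = G
Query 4: R[1] = B
Query 5: F[1] = R

Answer: W Y G B R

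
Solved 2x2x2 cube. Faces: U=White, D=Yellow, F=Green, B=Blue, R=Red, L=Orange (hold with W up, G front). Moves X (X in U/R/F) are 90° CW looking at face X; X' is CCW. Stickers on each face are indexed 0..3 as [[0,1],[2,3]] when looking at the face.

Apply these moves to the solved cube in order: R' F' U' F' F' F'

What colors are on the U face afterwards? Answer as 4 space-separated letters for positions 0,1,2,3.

After move 1 (R'): R=RRRR U=WBWB F=GWGW D=YGYG B=YBYB
After move 2 (F'): F=WWGG U=WBRR R=GRYR D=OOYG L=OBOW
After move 3 (U'): U=BRWR F=OBGG R=WWYR B=GRYB L=YBOW
After move 4 (F'): F=BGOG U=BRWY R=OWOR D=BWYG L=YROW
After move 5 (F'): F=GGBO U=BROO R=WWBR D=RWYG L=YYOW
After move 6 (F'): F=GOGB U=BRWB R=WWRR D=YWYG L=YOOO
Query: U face = BRWB

Answer: B R W B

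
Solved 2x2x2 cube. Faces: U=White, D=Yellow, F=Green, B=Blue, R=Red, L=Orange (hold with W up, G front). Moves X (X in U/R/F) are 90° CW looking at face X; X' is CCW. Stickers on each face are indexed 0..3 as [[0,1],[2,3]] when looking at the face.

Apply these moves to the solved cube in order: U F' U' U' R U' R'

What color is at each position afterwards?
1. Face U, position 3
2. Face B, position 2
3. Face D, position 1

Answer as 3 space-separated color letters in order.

After move 1 (U): U=WWWW F=RRGG R=BBRR B=OOBB L=GGOO
After move 2 (F'): F=RGRG U=WWBR R=YBYR D=GOYY L=GWOW
After move 3 (U'): U=WRWB F=GWRG R=RGYR B=YBBB L=OOOW
After move 4 (U'): U=RBWW F=OORG R=GWYR B=RGBB L=YBOW
After move 5 (R): R=YGRW U=ROWG F=OORY D=GBYR B=WGBB
After move 6 (U'): U=OGRW F=YBRY R=OORW B=YGBB L=WGOW
After move 7 (R'): R=OWOR U=OBRY F=YGRW D=GBYY B=RGBB
Query 1: U[3] = Y
Query 2: B[2] = B
Query 3: D[1] = B

Answer: Y B B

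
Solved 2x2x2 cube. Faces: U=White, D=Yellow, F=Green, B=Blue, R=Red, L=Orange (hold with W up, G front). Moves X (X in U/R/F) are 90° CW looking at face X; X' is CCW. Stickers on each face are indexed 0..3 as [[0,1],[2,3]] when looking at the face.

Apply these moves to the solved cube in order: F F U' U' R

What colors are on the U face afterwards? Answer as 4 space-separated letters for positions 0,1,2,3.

Answer: Y B W G

Derivation:
After move 1 (F): F=GGGG U=WWOO R=WRWR D=RRYY L=OYOY
After move 2 (F): F=GGGG U=WWYY R=OROR D=WWYY L=OROR
After move 3 (U'): U=WYWY F=ORGG R=GGOR B=ORBB L=BBOR
After move 4 (U'): U=YYWW F=BBGG R=OROR B=GGBB L=OROR
After move 5 (R): R=OORR U=YBWG F=BWGY D=WBYG B=WGYB
Query: U face = YBWG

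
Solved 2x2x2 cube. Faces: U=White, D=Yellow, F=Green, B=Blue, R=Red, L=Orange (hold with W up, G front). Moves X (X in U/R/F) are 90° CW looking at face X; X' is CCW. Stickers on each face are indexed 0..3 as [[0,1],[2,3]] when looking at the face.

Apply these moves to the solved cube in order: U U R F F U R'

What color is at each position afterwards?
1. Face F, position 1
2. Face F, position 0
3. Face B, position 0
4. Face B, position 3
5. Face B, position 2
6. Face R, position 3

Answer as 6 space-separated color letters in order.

Answer: W O G B W R

Derivation:
After move 1 (U): U=WWWW F=RRGG R=BBRR B=OOBB L=GGOO
After move 2 (U): U=WWWW F=BBGG R=OORR B=GGBB L=RROO
After move 3 (R): R=RORO U=WBWG F=BYGY D=YBYG B=WGWB
After move 4 (F): F=GBYY U=WBOR R=WOGO D=RRYG L=RYOB
After move 5 (F): F=YGYB U=WBBY R=OORO D=GWYG L=RROR
After move 6 (U): U=BWYB F=OOYB R=WGRO B=RRWB L=YGOR
After move 7 (R'): R=GOWR U=BWYR F=OWYB D=GOYB B=GRWB
Query 1: F[1] = W
Query 2: F[0] = O
Query 3: B[0] = G
Query 4: B[3] = B
Query 5: B[2] = W
Query 6: R[3] = R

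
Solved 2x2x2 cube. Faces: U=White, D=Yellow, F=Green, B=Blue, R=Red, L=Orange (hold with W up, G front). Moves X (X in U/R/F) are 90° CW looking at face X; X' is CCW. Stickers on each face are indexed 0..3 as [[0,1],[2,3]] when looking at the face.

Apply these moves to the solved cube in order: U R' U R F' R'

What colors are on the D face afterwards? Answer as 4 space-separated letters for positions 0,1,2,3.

After move 1 (U): U=WWWW F=RRGG R=BBRR B=OOBB L=GGOO
After move 2 (R'): R=BRBR U=WBWO F=RWGW D=YRYG B=YOYB
After move 3 (U): U=WWOB F=BRGW R=YOBR B=GGYB L=RWOO
After move 4 (R): R=BYRO U=WROW F=BRGG D=YYYG B=BGWB
After move 5 (F'): F=RGBG U=WRBR R=YYYO D=WOYG L=RWOO
After move 6 (R'): R=YOYY U=WWBB F=RRBR D=WGYG B=GGOB
Query: D face = WGYG

Answer: W G Y G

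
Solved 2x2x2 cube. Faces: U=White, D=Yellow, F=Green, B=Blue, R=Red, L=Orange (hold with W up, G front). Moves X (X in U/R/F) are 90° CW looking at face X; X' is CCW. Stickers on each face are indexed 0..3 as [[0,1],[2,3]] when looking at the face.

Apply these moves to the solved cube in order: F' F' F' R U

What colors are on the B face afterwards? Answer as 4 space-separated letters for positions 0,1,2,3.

After move 1 (F'): F=GGGG U=WWRR R=YRYR D=OOYY L=OWOW
After move 2 (F'): F=GGGG U=WWYY R=OROR D=WWYY L=OROR
After move 3 (F'): F=GGGG U=WWOO R=WRWR D=RRYY L=OYOY
After move 4 (R): R=WWRR U=WGOG F=GRGY D=RBYB B=OBWB
After move 5 (U): U=OWGG F=WWGY R=OBRR B=OYWB L=GROY
Query: B face = OYWB

Answer: O Y W B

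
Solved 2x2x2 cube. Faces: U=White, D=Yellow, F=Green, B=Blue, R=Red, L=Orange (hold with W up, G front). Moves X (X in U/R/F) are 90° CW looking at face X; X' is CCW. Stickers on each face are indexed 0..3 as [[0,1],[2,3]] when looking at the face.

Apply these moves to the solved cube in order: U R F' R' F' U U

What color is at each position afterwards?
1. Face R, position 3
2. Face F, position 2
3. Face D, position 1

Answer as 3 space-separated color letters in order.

Answer: Y Y W

Derivation:
After move 1 (U): U=WWWW F=RRGG R=BBRR B=OOBB L=GGOO
After move 2 (R): R=RBRB U=WRWG F=RYGY D=YBYO B=WOWB
After move 3 (F'): F=YYRG U=WRRR R=BBYB D=GOYO L=GGOW
After move 4 (R'): R=BBBY U=WWRW F=YRRR D=GYYG B=OOOB
After move 5 (F'): F=RRYR U=WWBB R=YBGY D=GWYG L=GWOR
After move 6 (U): U=BWBW F=YBYR R=OOGY B=GWOB L=RROR
After move 7 (U): U=BBWW F=OOYR R=GWGY B=RROB L=YBOR
Query 1: R[3] = Y
Query 2: F[2] = Y
Query 3: D[1] = W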